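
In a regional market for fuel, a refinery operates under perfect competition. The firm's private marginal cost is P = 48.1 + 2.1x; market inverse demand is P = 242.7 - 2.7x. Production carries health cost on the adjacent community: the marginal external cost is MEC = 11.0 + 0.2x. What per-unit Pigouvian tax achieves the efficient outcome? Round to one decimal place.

tax = 18.3 per unit

Social marginal cost = private MC + MEC = 59.1 + 2.3x.
Set SMC = demand: 59.1 + 2.3x = 242.7 - 2.7x → x* = 36.7200.
The Pigouvian tax equals MEC at x*: 11.0 + 0.2×36.7200 = 18.3440.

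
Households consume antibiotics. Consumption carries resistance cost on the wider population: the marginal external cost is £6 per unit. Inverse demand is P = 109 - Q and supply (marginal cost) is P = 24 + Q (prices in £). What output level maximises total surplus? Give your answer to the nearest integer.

Social marginal benefit = demand − MEC = 103 - Q.
Set SMB = MC: 103 - Q = 24 + Q → Q* = 39.5000.

Q* = 40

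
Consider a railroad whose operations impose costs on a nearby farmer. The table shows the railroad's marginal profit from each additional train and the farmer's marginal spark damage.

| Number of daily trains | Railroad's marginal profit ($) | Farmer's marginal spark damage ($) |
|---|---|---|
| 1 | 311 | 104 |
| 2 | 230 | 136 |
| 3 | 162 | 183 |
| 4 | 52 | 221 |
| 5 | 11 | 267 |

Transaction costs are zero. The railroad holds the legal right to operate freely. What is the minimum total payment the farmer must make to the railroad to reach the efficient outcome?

$225

Left alone the railroad would choose level 5 (marginal profit stays positive).
Efficient level: k* = 2 (marginal profit ≥ marginal spark damage through 2).
The farmer must at least cover the railroad's forgone profit from cutting 5→2: 162 + 52 + 11 = 225.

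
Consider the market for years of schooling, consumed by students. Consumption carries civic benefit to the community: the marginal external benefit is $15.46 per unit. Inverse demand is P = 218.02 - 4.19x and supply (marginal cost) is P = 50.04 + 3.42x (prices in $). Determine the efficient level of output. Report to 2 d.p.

x* = 24.11

Social marginal benefit = demand + MEB = 233.48 - 4.19x.
Set SMB = MC: 233.48 - 4.19x = 50.04 + 3.42x → x* = 24.1051.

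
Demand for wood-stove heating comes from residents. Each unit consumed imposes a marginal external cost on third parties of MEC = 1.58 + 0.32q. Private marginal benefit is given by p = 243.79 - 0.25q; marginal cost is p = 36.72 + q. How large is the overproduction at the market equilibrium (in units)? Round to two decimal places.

34.77 units

Market equilibrium (private): 36.72 + q = 243.79 - 0.25q → q_m = 165.6560.
Social marginal benefit = demand − MEC = 242.21 - 0.57q.
Set SMB = MC: 242.21 - 0.57q = 36.72 + q → q* = 130.8854.
Gap = |165.6560 − 130.8854| = 34.7706.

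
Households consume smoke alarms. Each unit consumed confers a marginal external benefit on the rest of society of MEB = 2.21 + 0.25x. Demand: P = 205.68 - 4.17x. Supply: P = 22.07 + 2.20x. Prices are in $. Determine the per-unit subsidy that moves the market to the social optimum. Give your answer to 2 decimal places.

Social marginal benefit = demand + MEB = 207.89 - 3.92x.
Set SMB = MC: 207.89 - 3.92x = 22.07 + 2.20x → x* = 30.3627.
The Pigouvian subsidy equals MEB at x*: 2.21 + 0.25×30.3627 = 9.8007.

subsidy = $9.80 per unit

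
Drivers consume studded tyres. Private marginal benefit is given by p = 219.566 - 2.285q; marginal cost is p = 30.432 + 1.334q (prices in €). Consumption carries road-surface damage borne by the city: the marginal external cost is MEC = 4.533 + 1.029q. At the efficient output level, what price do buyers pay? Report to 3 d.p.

Social marginal benefit = demand − MEC = 215.033 - 3.314q.
Set SMB = MC: 215.033 - 3.314q = 30.432 + 1.334q → q* = 39.7162.
Consumer price on the demand curve at q*: 219.566 − 2.285×39.7162 = 128.8145.

P = €128.814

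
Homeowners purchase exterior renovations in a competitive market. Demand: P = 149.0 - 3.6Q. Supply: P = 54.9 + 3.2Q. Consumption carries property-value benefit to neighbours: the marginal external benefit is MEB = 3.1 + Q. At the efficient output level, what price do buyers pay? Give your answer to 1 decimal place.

Social marginal benefit = demand + MEB = 152.1 - 2.6Q.
Set SMB = MC: 152.1 - 2.6Q = 54.9 + 3.2Q → Q* = 16.7586.
Consumer price on the demand curve at Q*: 149.0 − 3.6×16.7586 = 88.6690.

P = 88.7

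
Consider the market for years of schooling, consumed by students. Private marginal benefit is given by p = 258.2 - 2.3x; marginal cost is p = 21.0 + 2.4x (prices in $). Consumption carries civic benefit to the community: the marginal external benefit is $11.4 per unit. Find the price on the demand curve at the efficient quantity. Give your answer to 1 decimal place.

P = $136.5

Social marginal benefit = demand + MEB = 269.6 - 2.3x.
Set SMB = MC: 269.6 - 2.3x = 21.0 + 2.4x → x* = 52.8936.
Consumer price on the demand curve at x*: 258.2 − 2.3×52.8936 = 136.5447.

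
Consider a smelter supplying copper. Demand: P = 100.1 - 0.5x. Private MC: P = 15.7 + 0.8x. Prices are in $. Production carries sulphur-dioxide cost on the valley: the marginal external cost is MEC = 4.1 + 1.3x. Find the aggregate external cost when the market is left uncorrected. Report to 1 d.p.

Market equilibrium (private): 15.7 + 0.8x = 100.1 - 0.5x → x_m = 64.9231.
Total external cost = ∫₀^{x_m} (4.1 + 1.3x) dx = 4.1×64.9231 + ½×1.3×64.9231² = 3005.9405.

$3005.9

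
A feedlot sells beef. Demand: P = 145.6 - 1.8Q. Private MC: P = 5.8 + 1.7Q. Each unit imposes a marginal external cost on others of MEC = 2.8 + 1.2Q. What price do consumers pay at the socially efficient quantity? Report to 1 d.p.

P = 93.1

Social marginal cost = private MC + MEC = 8.6 + 2.9Q.
Set SMC = demand: 8.6 + 2.9Q = 145.6 - 1.8Q → Q* = 29.1489.
Consumer price on the demand curve at Q*: 145.6 − 1.8×29.1489 = 93.1320.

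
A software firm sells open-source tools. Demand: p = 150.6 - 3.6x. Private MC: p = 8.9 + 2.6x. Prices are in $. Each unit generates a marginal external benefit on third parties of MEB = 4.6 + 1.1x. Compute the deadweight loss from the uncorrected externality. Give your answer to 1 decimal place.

Market equilibrium (private): 8.9 + 2.6x = 150.6 - 3.6x → x_m = 22.8548.
Social marginal cost = private MC − MEB = 4.3 + 1.5x.
Set SMC = demand: 4.3 + 1.5x = 150.6 - 3.6x → x* = 28.6863.
Between x* and x_m the wedge demand − SMC runs linearly from 0 to MEB(x_m), so the loss is a triangle.
DWL = ½ × 5.8315 × 29.7403 = 86.7153.

DWL = $86.7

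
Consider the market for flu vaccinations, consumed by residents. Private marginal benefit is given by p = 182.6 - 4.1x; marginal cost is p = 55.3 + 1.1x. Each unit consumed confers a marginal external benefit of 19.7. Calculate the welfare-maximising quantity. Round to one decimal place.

x* = 28.3

Social marginal benefit = demand + MEB = 202.3 - 4.1x.
Set SMB = MC: 202.3 - 4.1x = 55.3 + 1.1x → x* = 28.2692.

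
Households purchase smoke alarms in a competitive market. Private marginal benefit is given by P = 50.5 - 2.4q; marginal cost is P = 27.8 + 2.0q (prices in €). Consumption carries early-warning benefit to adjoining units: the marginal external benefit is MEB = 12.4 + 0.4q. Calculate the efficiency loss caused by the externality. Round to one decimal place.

DWL = €26.1

Market equilibrium (private): 27.8 + 2.0q = 50.5 - 2.4q → q_m = 5.1591.
Social marginal benefit = demand + MEB = 62.9 - 2.0q.
Set SMB = MC: 62.9 - 2.0q = 27.8 + 2.0q → q* = 8.7750.
Height of the DWL triangle at q_m is SMB(q_m) − MC(q_m) = MEB(q_m) = 14.4636.
DWL = ½ × 3.6159 × 14.4636 = 26.1495.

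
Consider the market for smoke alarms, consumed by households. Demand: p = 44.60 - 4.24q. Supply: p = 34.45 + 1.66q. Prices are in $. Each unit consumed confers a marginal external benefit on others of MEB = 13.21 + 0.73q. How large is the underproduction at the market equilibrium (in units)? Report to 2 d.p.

Market equilibrium (private): 34.45 + 1.66q = 44.60 - 4.24q → q_m = 1.7203.
Social marginal benefit = demand + MEB = 57.81 - 3.51q.
Set SMB = MC: 57.81 - 3.51q = 34.45 + 1.66q → q* = 4.5184.
Gap = |1.7203 − 4.5184| = 2.7981.

2.80 units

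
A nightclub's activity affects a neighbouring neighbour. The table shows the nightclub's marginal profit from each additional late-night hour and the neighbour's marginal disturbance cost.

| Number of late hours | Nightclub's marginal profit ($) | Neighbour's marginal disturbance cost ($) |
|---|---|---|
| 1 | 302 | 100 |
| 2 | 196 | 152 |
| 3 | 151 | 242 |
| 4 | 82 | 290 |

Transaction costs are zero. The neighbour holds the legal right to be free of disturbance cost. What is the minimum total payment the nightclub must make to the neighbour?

Efficient level: marginal profit ≥ marginal disturbance cost through level 2, so k* = 2.
With the neighbour holding the right, the nightclub must at least compensate total damage at k*: 100 + 152 = 252.

$252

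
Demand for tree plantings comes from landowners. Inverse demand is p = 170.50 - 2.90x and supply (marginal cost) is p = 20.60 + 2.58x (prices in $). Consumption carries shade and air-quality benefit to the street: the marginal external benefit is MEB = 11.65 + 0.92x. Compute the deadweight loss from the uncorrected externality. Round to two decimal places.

Market equilibrium (private): 20.60 + 2.58x = 170.50 - 2.90x → x_m = 27.3540.
Social marginal benefit = demand + MEB = 182.15 - 1.98x.
Set SMB = MC: 182.15 - 1.98x = 20.60 + 2.58x → x* = 35.4276.
The loss is the area between SMB and MC from x* to x_m; with linear curves that's a triangle of height MEB(x_m).
DWL = ½ × 8.0736 × 36.8157 = 148.6176.

DWL = $148.62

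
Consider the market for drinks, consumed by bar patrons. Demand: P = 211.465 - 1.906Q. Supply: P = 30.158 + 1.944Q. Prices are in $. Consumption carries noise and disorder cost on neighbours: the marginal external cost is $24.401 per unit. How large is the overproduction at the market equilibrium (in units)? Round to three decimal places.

Market equilibrium (private): 30.158 + 1.944Q = 211.465 - 1.906Q → Q_m = 47.0927.
Social marginal benefit = demand − MEC = 187.064 - 1.906Q.
Set SMB = MC: 187.064 - 1.906Q = 30.158 + 1.944Q → Q* = 40.7548.
Gap = |47.0927 − 40.7548| = 6.3379.

6.338 units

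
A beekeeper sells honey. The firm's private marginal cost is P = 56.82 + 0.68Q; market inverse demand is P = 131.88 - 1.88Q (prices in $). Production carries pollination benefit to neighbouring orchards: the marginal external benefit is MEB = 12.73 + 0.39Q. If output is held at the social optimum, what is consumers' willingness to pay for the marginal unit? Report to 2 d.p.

P = $55.82

Social marginal cost = private MC − MEB = 44.09 + 0.29Q.
Set SMC = demand: 44.09 + 0.29Q = 131.88 - 1.88Q → Q* = 40.4562.
Consumer price on the demand curve at Q*: 131.88 − 1.88×40.4562 = 55.8223.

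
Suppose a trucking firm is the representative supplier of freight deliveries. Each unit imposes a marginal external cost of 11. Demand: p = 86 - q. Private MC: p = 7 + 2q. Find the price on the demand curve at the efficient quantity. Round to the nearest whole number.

P = 63

Social marginal cost = private MC + MEC = 18 + 2q.
Set SMC = demand: 18 + 2q = 86 - q → q* = 22.6667.
Consumer price on the demand curve at q*: 86 − 1×22.6667 = 63.3333.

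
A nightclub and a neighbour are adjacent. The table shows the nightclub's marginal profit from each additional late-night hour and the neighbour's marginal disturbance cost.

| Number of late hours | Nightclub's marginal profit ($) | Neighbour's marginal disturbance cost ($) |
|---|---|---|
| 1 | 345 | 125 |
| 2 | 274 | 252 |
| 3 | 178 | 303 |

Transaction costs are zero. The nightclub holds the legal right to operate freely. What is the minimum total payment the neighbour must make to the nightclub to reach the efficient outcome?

$178

Left alone the nightclub would choose level 3 (marginal profit stays positive).
Efficient level: k* = 2 (marginal profit ≥ marginal disturbance cost through 2).
The neighbour must at least cover the nightclub's forgone profit from cutting 3→2: 178 = 178.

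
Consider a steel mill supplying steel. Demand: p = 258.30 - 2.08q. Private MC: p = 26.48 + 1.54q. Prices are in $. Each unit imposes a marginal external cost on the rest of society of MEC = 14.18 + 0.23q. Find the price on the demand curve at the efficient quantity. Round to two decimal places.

P = $140.72

Social marginal cost = private MC + MEC = 40.66 + 1.77q.
Set SMC = demand: 40.66 + 1.77q = 258.30 - 2.08q → q* = 56.5299.
Consumer price on the demand curve at q*: 258.30 − 2.08×56.5299 = 140.7178.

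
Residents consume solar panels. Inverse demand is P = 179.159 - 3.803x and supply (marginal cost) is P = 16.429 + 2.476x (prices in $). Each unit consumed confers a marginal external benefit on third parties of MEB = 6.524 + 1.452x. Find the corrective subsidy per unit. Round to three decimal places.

subsidy = $57.437 per unit

Social marginal benefit = demand + MEB = 185.683 - 2.351x.
Set SMB = MC: 185.683 - 2.351x = 16.429 + 2.476x → x* = 35.0640.
The Pigouvian subsidy equals MEB at x*: 6.524 + 1.452×35.0640 = 57.4369.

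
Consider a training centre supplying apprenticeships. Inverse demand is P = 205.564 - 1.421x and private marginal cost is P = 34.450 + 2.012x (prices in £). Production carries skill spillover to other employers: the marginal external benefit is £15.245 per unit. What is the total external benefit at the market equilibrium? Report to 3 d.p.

£759.870

Market equilibrium (private): 34.450 + 2.012x = 205.564 - 1.421x → x_m = 49.8439.
Total external benefit = MEB × x_m = 15.245 × 49.8439 = 759.8703.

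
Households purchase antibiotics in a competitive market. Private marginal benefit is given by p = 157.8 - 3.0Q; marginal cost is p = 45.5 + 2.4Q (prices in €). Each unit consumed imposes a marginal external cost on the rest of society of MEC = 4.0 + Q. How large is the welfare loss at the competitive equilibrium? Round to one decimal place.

Market equilibrium (private): 45.5 + 2.4Q = 157.8 - 3.0Q → Q_m = 20.7963.
Social marginal benefit = demand − MEC = 153.8 - 4.0Q.
Set SMB = MC: 153.8 - 4.0Q = 45.5 + 2.4Q → Q* = 16.9219.
Height of the DWL triangle at Q_m is MC(Q_m) − SMB(Q_m) = MEC(Q_m) = 24.7963.
DWL = ½ × 3.8744 × 24.7963 = 48.0354.

DWL = €48.0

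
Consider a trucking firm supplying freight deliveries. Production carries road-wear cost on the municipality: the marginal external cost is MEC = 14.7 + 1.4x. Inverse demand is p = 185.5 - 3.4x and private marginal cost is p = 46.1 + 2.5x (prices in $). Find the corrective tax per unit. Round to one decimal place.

tax = $38.6 per unit

Social marginal cost = private MC + MEC = 60.8 + 3.9x.
Set SMC = demand: 60.8 + 3.9x = 185.5 - 3.4x → x* = 17.0822.
The Pigouvian tax equals MEC at x*: 14.7 + 1.4×17.0822 = 38.6151.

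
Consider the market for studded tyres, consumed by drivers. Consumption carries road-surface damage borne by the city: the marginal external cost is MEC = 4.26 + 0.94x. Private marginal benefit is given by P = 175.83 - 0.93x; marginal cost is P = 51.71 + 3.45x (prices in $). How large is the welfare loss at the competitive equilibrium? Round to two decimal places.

DWL = $89.72

Market equilibrium (private): 51.71 + 3.45x = 175.83 - 0.93x → x_m = 28.3379.
Social marginal benefit = demand − MEC = 171.57 - 1.87x.
Set SMB = MC: 171.57 - 1.87x = 51.71 + 3.45x → x* = 22.5301.
Height of the DWL triangle at x_m is MC(x_m) − SMB(x_m) = MEC(x_m) = 30.8976.
DWL = ½ × 5.8078 × 30.8976 = 89.7235.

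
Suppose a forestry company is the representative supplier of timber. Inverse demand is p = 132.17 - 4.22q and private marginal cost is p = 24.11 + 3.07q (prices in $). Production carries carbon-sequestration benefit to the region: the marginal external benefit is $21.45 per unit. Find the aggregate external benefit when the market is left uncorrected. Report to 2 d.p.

Market equilibrium (private): 24.11 + 3.07q = 132.17 - 4.22q → q_m = 14.8230.
Total external benefit = MEB × q_m = 21.45 × 14.8230 = 317.9534.

$317.95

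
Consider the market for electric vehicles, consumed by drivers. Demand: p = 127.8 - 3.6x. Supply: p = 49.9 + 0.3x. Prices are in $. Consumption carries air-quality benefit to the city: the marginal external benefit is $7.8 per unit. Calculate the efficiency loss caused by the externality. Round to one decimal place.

Market equilibrium (private): 49.9 + 0.3x = 127.8 - 3.6x → x_m = 19.9744.
Social marginal benefit = demand + MEB = 135.6 - 3.6x.
Set SMB = MC: 135.6 - 3.6x = 49.9 + 0.3x → x* = 21.9744.
The loss is the area between SMB and MC from x* to x_m; with linear curves that's a triangle of height MEB(x_m).
DWL = ½ × 2.0000 × 7.8000 = 7.8000.

DWL = $7.8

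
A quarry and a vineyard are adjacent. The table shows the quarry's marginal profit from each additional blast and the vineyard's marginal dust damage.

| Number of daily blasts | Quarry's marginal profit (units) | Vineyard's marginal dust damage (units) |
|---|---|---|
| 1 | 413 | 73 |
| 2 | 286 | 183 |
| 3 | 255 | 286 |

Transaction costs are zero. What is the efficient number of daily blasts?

Bargaining reaches the level where marginal profit last exceeds marginal dust damage.
That holds through level 2 (286 ≥ 183) but not at 3 (255 < 286).

2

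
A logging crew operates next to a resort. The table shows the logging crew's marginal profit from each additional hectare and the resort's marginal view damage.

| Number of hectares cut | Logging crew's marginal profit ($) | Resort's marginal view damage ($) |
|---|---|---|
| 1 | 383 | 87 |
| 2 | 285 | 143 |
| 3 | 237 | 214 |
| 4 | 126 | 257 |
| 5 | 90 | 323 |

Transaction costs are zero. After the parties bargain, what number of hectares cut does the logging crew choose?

Bargaining reaches the level where marginal profit last exceeds marginal view damage.
That holds through level 3 (237 ≥ 214) but not at 4 (126 < 257).

3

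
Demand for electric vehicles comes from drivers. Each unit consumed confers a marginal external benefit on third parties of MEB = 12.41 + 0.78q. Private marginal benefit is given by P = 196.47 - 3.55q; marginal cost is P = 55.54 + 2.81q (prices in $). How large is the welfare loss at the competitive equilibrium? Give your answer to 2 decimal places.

Market equilibrium (private): 55.54 + 2.81q = 196.47 - 3.55q → q_m = 22.1588.
Social marginal benefit = demand + MEB = 208.88 - 2.77q.
Set SMB = MC: 208.88 - 2.77q = 55.54 + 2.81q → q* = 27.4803.
Between q* and q_m the wedge SMB − MC runs linearly from 0 to MEB(q_m), so the loss is a triangle.
DWL = ½ × 5.3215 × 29.6939 = 79.0080.

DWL = $79.01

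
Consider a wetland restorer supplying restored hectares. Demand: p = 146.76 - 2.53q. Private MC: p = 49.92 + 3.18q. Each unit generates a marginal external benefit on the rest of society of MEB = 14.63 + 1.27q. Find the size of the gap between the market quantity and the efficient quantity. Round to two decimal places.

8.15 units

Market equilibrium (private): 49.92 + 3.18q = 146.76 - 2.53q → q_m = 16.9597.
Social marginal cost = private MC − MEB = 35.29 + 1.91q.
Set SMC = demand: 35.29 + 1.91q = 146.76 - 2.53q → q* = 25.1059.
Gap = |16.9597 − 25.1059| = 8.1462.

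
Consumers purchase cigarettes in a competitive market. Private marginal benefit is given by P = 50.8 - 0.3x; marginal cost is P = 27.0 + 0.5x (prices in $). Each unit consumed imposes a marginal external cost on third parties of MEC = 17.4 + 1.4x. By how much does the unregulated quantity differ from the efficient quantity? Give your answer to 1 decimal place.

Market equilibrium (private): 27.0 + 0.5x = 50.8 - 0.3x → x_m = 29.7500.
Social marginal benefit = demand − MEC = 33.4 - 1.7x.
Set SMB = MC: 33.4 - 1.7x = 27.0 + 0.5x → x* = 2.9091.
Gap = |29.7500 − 2.9091| = 26.8409.

26.8 units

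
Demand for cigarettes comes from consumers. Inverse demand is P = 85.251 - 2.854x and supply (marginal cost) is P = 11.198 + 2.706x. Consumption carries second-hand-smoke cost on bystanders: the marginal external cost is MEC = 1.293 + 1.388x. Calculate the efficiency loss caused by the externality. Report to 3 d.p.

DWL = 28.154

Market equilibrium (private): 11.198 + 2.706x = 85.251 - 2.854x → x_m = 13.3189.
Social marginal benefit = demand − MEC = 83.958 - 4.242x.
Set SMB = MC: 83.958 - 4.242x = 11.198 + 2.706x → x* = 10.4721.
Between x* and x_m the wedge MC − SMB runs linearly from 0 to MEC(x_m), so the loss is a triangle.
DWL = ½ × 2.8468 × 19.7796 = 28.1543.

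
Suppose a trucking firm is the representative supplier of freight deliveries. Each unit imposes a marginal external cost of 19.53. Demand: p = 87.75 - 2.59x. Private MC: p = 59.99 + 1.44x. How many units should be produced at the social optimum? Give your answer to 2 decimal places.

x* = 2.04

Social marginal cost = private MC + MEC = 79.52 + 1.44x.
Set SMC = demand: 79.52 + 1.44x = 87.75 - 2.59x → x* = 2.0422.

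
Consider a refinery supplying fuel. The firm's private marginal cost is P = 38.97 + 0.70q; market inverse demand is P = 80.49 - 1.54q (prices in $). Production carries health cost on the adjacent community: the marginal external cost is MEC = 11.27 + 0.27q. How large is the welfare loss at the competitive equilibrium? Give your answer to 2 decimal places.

DWL = $52.76

Market equilibrium (private): 38.97 + 0.70q = 80.49 - 1.54q → q_m = 18.5357.
Social marginal cost = private MC + MEC = 50.24 + 0.97q.
Set SMC = demand: 50.24 + 0.97q = 80.49 - 1.54q → q* = 12.0518.
The loss is the area between SMC and demand from q* to q_m; with linear curves that's a triangle of height MEC(q_m).
DWL = ½ × 6.4839 × 16.2746 = 52.7614.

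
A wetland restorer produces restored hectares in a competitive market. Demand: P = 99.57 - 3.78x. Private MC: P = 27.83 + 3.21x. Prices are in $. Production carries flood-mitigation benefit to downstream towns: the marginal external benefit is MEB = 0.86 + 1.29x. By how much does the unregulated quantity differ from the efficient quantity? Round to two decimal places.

Market equilibrium (private): 27.83 + 3.21x = 99.57 - 3.78x → x_m = 10.2632.
Social marginal cost = private MC − MEB = 26.97 + 1.92x.
Set SMC = demand: 26.97 + 1.92x = 99.57 - 3.78x → x* = 12.7368.
Gap = |10.2632 − 12.7368| = 2.4736.

2.47 units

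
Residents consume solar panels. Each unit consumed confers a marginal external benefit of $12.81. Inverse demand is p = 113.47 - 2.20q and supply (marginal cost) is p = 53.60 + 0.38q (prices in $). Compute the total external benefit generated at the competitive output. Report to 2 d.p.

$297.26

Market equilibrium (private): 53.60 + 0.38q = 113.47 - 2.20q → q_m = 23.2054.
Total external benefit = MEB × q_m = 12.81 × 23.2054 = 297.2612.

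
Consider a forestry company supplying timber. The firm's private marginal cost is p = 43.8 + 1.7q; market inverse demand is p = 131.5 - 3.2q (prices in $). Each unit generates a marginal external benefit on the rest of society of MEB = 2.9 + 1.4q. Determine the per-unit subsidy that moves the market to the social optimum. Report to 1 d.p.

Social marginal cost = private MC − MEB = 40.9 + 0.3q.
Set SMC = demand: 40.9 + 0.3q = 131.5 - 3.2q → q* = 25.8857.
The Pigouvian subsidy equals MEB at q*: 2.9 + 1.4×25.8857 = 39.1400.

subsidy = $39.1 per unit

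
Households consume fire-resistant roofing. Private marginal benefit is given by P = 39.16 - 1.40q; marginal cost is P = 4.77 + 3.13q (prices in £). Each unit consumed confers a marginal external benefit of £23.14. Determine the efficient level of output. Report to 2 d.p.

Social marginal benefit = demand + MEB = 62.30 - 1.40q.
Set SMB = MC: 62.30 - 1.40q = 4.77 + 3.13q → q* = 12.6998.

q* = 12.70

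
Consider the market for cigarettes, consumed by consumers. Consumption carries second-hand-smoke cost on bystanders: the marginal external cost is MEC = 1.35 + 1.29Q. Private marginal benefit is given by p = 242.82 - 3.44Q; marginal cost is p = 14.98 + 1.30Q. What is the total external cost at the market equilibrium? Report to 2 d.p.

1555.15

Market equilibrium (private): 14.98 + 1.30Q = 242.82 - 3.44Q → Q_m = 48.0675.
Total external cost = ∫₀^{Q_m} (1.35 + 1.29Q) dQ = 1.35×48.0675 + ½×1.29×48.0675² = 1555.1537.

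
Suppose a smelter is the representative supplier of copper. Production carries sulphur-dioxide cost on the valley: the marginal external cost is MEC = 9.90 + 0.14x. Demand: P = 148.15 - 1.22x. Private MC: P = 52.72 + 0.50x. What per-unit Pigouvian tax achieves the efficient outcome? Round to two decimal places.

Social marginal cost = private MC + MEC = 62.62 + 0.64x.
Set SMC = demand: 62.62 + 0.64x = 148.15 - 1.22x → x* = 45.9839.
The Pigouvian tax equals MEC at x*: 9.90 + 0.14×45.9839 = 16.3377.

tax = 16.34 per unit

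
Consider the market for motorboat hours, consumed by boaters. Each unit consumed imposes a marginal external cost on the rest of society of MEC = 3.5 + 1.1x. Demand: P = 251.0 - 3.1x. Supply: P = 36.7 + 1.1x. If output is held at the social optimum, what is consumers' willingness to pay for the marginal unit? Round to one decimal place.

Social marginal benefit = demand − MEC = 247.5 - 4.2x.
Set SMB = MC: 247.5 - 4.2x = 36.7 + 1.1x → x* = 39.7736.
Consumer price on the demand curve at x*: 251.0 − 3.1×39.7736 = 127.7018.

P = 127.7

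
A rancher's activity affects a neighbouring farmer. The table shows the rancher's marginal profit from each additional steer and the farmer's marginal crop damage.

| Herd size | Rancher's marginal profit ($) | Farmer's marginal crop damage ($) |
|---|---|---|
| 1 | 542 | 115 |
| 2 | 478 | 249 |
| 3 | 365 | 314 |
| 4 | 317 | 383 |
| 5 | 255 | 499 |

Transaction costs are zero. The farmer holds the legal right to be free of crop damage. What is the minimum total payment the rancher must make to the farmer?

$678

Efficient level: marginal profit ≥ marginal crop damage through level 3, so k* = 3.
With the farmer holding the right, the rancher must at least compensate total damage at k*: 115 + 249 + 314 = 678.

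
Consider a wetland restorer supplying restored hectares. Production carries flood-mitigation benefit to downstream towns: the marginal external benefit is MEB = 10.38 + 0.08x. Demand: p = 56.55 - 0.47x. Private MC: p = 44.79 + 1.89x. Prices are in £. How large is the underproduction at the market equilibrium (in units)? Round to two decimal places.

4.73 units

Market equilibrium (private): 44.79 + 1.89x = 56.55 - 0.47x → x_m = 4.9831.
Social marginal cost = private MC − MEB = 34.41 + 1.81x.
Set SMC = demand: 34.41 + 1.81x = 56.55 - 0.47x → x* = 9.7105.
Gap = |4.9831 − 9.7105| = 4.7274.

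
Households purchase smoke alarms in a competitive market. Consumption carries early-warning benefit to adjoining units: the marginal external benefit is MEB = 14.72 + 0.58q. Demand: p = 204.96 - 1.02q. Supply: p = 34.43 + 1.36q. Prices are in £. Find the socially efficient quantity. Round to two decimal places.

q* = 102.92

Social marginal benefit = demand + MEB = 219.68 - 0.44q.
Set SMB = MC: 219.68 - 0.44q = 34.43 + 1.36q → q* = 102.9167.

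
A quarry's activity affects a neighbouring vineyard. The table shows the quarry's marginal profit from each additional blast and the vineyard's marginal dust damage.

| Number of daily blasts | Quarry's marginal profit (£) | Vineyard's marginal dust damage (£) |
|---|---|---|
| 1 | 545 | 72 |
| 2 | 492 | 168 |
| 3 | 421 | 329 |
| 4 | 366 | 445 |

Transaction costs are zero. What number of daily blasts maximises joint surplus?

3

Bargaining reaches the level where marginal profit last exceeds marginal dust damage.
That holds through level 3 (421 ≥ 329) but not at 4 (366 < 445).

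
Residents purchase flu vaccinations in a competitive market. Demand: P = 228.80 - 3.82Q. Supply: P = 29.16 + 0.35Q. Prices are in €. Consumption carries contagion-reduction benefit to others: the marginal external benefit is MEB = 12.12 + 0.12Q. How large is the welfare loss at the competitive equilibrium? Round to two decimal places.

Market equilibrium (private): 29.16 + 0.35Q = 228.80 - 3.82Q → Q_m = 47.8753.
Social marginal benefit = demand + MEB = 240.92 - 3.70Q.
Set SMB = MC: 240.92 - 3.70Q = 29.16 + 0.35Q → Q* = 52.2864.
Between Q* and Q_m the wedge SMB − MC runs linearly from 0 to MEB(Q_m), so the loss is a triangle.
DWL = ½ × 4.4111 × 17.8650 = 39.4022.

DWL = €39.40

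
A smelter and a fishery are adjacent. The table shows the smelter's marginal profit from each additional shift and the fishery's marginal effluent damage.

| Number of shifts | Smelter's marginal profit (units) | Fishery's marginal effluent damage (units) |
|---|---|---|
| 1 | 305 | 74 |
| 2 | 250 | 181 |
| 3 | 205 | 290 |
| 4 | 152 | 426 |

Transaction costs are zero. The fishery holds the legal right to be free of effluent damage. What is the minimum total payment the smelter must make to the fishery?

255

Efficient level: marginal profit ≥ marginal effluent damage through level 2, so k* = 2.
With the fishery holding the right, the smelter must at least compensate total damage at k*: 74 + 181 = 255.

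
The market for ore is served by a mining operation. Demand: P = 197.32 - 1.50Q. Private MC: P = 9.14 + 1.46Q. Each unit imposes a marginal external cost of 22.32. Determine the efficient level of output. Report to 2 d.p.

Q* = 56.03

Social marginal cost = private MC + MEC = 31.46 + 1.46Q.
Set SMC = demand: 31.46 + 1.46Q = 197.32 - 1.50Q → Q* = 56.0338.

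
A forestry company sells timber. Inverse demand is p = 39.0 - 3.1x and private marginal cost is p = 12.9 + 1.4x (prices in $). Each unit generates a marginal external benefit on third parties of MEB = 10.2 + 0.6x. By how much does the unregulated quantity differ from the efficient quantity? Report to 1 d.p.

Market equilibrium (private): 12.9 + 1.4x = 39.0 - 3.1x → x_m = 5.8000.
Social marginal cost = private MC − MEB = 2.7 + 0.8x.
Set SMC = demand: 2.7 + 0.8x = 39.0 - 3.1x → x* = 9.3077.
Gap = |5.8000 − 9.3077| = 3.5077.

3.5 units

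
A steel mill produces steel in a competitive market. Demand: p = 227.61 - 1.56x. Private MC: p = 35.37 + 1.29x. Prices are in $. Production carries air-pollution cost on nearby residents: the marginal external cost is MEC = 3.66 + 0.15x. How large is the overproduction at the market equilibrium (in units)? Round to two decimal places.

4.59 units

Market equilibrium (private): 35.37 + 1.29x = 227.61 - 1.56x → x_m = 67.4526.
Social marginal cost = private MC + MEC = 39.03 + 1.44x.
Set SMC = demand: 39.03 + 1.44x = 227.61 - 1.56x → x* = 62.8600.
Gap = |67.4526 − 62.8600| = 4.5926.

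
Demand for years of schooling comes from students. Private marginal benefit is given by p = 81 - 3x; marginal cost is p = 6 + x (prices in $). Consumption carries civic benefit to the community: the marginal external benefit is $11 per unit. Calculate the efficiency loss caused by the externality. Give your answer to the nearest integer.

DWL = $15

Market equilibrium (private): 6 + x = 81 - 3x → x_m = 18.7500.
Social marginal benefit = demand + MEB = 92 - 3x.
Set SMB = MC: 92 - 3x = 6 + x → x* = 21.5000.
The welfare-loss triangle has base |x_m − x*| and height MEB(x_m) (the vertical gap between SMB and MC is zero at x* and MEB at x_m).
DWL = ½ × 2.7500 × 11.0000 = 15.1250.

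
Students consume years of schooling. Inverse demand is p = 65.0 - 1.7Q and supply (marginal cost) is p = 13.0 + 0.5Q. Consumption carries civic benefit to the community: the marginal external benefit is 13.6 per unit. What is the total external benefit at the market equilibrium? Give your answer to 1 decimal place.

Market equilibrium (private): 13.0 + 0.5Q = 65.0 - 1.7Q → Q_m = 23.6364.
Total external benefit = MEB × Q_m = 13.6 × 23.6364 = 321.4550.

321.5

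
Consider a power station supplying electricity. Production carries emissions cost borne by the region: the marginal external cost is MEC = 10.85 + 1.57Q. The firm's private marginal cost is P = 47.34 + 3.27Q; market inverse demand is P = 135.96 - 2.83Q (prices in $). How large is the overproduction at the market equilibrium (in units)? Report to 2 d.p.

4.39 units

Market equilibrium (private): 47.34 + 3.27Q = 135.96 - 2.83Q → Q_m = 14.5279.
Social marginal cost = private MC + MEC = 58.19 + 4.84Q.
Set SMC = demand: 58.19 + 4.84Q = 135.96 - 2.83Q → Q* = 10.1395.
Gap = |14.5279 − 10.1395| = 4.3884.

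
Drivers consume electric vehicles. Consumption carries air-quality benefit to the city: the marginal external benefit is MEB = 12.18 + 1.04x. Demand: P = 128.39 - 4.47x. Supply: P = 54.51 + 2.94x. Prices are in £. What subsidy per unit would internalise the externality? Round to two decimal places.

subsidy = £26.23 per unit

Social marginal benefit = demand + MEB = 140.57 - 3.43x.
Set SMB = MC: 140.57 - 3.43x = 54.51 + 2.94x → x* = 13.5102.
The Pigouvian subsidy equals MEB at x*: 12.18 + 1.04×13.5102 = 26.2306.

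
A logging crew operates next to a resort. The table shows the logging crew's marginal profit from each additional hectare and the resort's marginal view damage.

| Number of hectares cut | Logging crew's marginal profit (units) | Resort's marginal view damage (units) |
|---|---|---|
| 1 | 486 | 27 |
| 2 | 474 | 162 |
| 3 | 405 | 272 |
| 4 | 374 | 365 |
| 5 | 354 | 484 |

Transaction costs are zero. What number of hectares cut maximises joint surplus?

4

Bargaining reaches the level where marginal profit last exceeds marginal view damage.
That holds through level 4 (374 ≥ 365) but not at 5 (354 < 484).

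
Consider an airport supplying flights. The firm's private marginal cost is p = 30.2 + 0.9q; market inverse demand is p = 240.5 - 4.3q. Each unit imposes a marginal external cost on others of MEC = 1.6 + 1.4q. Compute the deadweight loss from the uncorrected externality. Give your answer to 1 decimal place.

Market equilibrium (private): 30.2 + 0.9q = 240.5 - 4.3q → q_m = 40.4423.
Social marginal cost = private MC + MEC = 31.8 + 2.3q.
Set SMC = demand: 31.8 + 2.3q = 240.5 - 4.3q → q* = 31.6212.
Height of the DWL triangle at q_m is SMC(q_m) − demand(q_m) = MEC(q_m) = 58.2192.
DWL = ½ × 8.8211 × 58.2192 = 256.7787.

DWL = 256.8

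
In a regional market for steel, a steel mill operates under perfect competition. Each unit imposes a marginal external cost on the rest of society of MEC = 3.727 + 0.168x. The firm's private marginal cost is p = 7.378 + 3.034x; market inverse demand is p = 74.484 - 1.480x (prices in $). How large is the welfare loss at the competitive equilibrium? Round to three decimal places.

DWL = $4.138

Market equilibrium (private): 7.378 + 3.034x = 74.484 - 1.480x → x_m = 14.8662.
Social marginal cost = private MC + MEC = 11.105 + 3.202x.
Set SMC = demand: 11.105 + 3.202x = 74.484 - 1.480x → x* = 13.5367.
Height of the DWL triangle at x_m is SMC(x_m) − demand(x_m) = MEC(x_m) = 6.2245.
DWL = ½ × 1.3295 × 6.2245 = 4.1377.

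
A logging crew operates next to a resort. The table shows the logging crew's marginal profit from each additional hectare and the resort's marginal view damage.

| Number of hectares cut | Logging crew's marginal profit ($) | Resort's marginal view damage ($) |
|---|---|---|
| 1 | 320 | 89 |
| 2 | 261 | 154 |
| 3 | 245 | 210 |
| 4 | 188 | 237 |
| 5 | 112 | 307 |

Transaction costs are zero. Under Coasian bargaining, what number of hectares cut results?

Bargaining reaches the level where marginal profit last exceeds marginal view damage.
That holds through level 3 (245 ≥ 210) but not at 4 (188 < 237).

3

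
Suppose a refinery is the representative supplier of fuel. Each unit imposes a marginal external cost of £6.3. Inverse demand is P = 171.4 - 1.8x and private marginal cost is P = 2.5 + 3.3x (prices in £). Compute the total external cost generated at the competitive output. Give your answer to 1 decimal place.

£208.6

Market equilibrium (private): 2.5 + 3.3x = 171.4 - 1.8x → x_m = 33.1176.
Total external cost = MEC × x_m = 6.3 × 33.1176 = 208.6409.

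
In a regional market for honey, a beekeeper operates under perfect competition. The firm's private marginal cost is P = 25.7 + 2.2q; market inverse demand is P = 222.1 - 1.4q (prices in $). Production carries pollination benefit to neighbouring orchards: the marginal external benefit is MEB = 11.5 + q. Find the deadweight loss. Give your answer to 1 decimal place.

DWL = $839.1

Market equilibrium (private): 25.7 + 2.2q = 222.1 - 1.4q → q_m = 54.5556.
Social marginal cost = private MC − MEB = 14.2 + 1.2q.
Set SMC = demand: 14.2 + 1.2q = 222.1 - 1.4q → q* = 79.9615.
Between q* and q_m the wedge demand − SMC runs linearly from 0 to MEB(q_m), so the loss is a triangle.
DWL = ½ × 25.4059 × 66.0556 = 839.1010.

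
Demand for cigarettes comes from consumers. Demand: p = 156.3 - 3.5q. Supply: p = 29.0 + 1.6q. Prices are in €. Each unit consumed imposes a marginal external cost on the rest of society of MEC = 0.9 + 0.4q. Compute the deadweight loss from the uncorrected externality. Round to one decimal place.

DWL = €10.8

Market equilibrium (private): 29.0 + 1.6q = 156.3 - 3.5q → q_m = 24.9608.
Social marginal benefit = demand − MEC = 155.4 - 3.9q.
Set SMB = MC: 155.4 - 3.9q = 29.0 + 1.6q → q* = 22.9818.
Between q* and q_m the wedge MC − SMB runs linearly from 0 to MEC(q_m), so the loss is a triangle.
DWL = ½ × 1.9790 × 10.8843 = 10.7700.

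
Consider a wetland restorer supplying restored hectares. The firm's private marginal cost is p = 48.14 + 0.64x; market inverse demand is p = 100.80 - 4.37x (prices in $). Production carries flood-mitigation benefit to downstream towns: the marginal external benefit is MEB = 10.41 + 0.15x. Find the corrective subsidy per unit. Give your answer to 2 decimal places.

subsidy = $12.36 per unit

Social marginal cost = private MC − MEB = 37.73 + 0.49x.
Set SMC = demand: 37.73 + 0.49x = 100.80 - 4.37x → x* = 12.9774.
The Pigouvian subsidy equals MEB at x*: 10.41 + 0.15×12.9774 = 12.3566.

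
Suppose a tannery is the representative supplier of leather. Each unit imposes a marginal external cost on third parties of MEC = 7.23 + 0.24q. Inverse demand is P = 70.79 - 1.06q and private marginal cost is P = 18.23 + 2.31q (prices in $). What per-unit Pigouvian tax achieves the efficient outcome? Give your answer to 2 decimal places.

tax = $10.24 per unit

Social marginal cost = private MC + MEC = 25.46 + 2.55q.
Set SMC = demand: 25.46 + 2.55q = 70.79 - 1.06q → q* = 12.5568.
The Pigouvian tax equals MEC at q*: 7.23 + 0.24×12.5568 = 10.2436.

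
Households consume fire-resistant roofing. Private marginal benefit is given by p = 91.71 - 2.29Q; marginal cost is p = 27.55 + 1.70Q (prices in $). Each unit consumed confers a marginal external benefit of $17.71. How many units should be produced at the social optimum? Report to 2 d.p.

Social marginal benefit = demand + MEB = 109.42 - 2.29Q.
Set SMB = MC: 109.42 - 2.29Q = 27.55 + 1.70Q → Q* = 20.5188.

Q* = 20.52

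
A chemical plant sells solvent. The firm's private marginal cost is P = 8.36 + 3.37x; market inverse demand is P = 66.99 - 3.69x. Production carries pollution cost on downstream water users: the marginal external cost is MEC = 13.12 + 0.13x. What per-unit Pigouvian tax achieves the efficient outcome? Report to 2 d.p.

Social marginal cost = private MC + MEC = 21.48 + 3.50x.
Set SMC = demand: 21.48 + 3.50x = 66.99 - 3.69x → x* = 6.3296.
The Pigouvian tax equals MEC at x*: 13.12 + 0.13×6.3296 = 13.9428.

tax = 13.94 per unit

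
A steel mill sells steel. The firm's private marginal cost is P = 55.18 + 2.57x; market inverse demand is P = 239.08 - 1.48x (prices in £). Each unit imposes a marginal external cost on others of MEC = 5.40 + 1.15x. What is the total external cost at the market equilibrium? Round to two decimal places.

Market equilibrium (private): 55.18 + 2.57x = 239.08 - 1.48x → x_m = 45.4074.
Total external cost = ∫₀^{x_m} (5.40 + 1.15x) dx = 5.40×45.4074 + ½×1.15×45.4074² = 1430.7533.

£1430.75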